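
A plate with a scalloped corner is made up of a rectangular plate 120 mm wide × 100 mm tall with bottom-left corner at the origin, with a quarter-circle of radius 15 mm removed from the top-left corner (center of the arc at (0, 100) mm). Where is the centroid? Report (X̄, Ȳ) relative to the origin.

Part | A | x̄ᵢ | ȳᵢ | A·x̄ᵢ | A·ȳᵢ
plate | 12000.00 | 60.00 | 50.00 | 720000.00 | 600000.00
removed quarter-circle | -176.71 | 6.37 | 93.63 | -1125.00 | -16546.46
Σ | 11823.29 |  |  | 718875.00 | 583453.54
X̄ = 718875.00 / 11823.29 = 60.80 mm
Ȳ = 583453.54 / 11823.29 = 49.35 mm

X̄ = 60.80 mm, Ȳ = 49.35 mm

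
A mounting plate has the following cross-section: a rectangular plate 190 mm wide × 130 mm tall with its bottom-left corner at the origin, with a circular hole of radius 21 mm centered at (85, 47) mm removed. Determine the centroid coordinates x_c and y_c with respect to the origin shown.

Part | A | x̄ᵢ | ȳᵢ | A·x̄ᵢ | A·ȳᵢ
plate | 24700.00 | 95.00 | 65.00 | 2346500.00 | 1605500.00
hole | -1385.44 | 85.00 | 47.00 | -117762.60 | -65115.79
Σ | 23314.56 |  |  | 2228737.40 | 1540384.21
x_c = 2228737.40 / 23314.56 = 95.59 mm
y_c = 1540384.21 / 23314.56 = 66.07 mm

x_c = 95.59 mm, y_c = 66.07 mm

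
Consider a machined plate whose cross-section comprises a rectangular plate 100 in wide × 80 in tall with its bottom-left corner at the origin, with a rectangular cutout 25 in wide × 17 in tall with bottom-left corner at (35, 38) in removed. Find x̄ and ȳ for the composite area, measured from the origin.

plate: A = 100 × 80 = 8000.00, centroid at (50.00, 40.00).
hole: A = −(25 × 17) = -425.00, centroid at (47.50, 46.50).
ΣA = 7575.00 in²
ΣAx̄ = (8000.00)(50.00) + (-425.00)(47.50) = 379812.50 in³
ΣAȳ = (8000.00)(40.00) + (-425.00)(46.50) = 300237.50 in³
x̄ = 379812.50 / 7575.00 = 50.14 in
ȳ = 300237.50 / 7575.00 = 39.64 in

x̄ = 50.14 in, ȳ = 39.64 in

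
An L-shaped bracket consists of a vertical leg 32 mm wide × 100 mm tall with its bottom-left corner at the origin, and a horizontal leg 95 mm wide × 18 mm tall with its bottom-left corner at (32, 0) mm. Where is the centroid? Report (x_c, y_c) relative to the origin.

Part | A | x̄ᵢ | ȳᵢ | A·x̄ᵢ | A·ȳᵢ
vertical leg | 3200.00 | 16.00 | 50.00 | 51200.00 | 160000.00
horizontal leg | 1710.00 | 79.50 | 9.00 | 135945.00 | 15390.00
Σ | 4910.00 |  |  | 187145.00 | 175390.00
x_c = 187145.00 / 4910.00 = 38.12 mm
y_c = 175390.00 / 4910.00 = 35.72 mm

x_c = 38.12 mm, y_c = 35.72 mm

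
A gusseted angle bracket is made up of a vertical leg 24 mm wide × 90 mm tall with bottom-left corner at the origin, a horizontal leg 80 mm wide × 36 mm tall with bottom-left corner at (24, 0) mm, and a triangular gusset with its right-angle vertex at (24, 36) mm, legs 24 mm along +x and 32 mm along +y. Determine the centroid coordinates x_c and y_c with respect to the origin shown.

x_c = 41.03 mm, y_c = 30.78 mm

vertical leg: A = 24 × 90 = 2160.00, centroid at (12.00, 45.00).
horizontal leg: A = 80 × 36 = 2880.00, centroid at (64.00, 18.00).
gusset: A = ½·24·32 = 384.00, centroid at (32.00, 46.67).
ΣA = 5424.00 mm², ΣAx_c = 222528.00 mm³, ΣAy_c = 166960.00 mm³.
x_c = 222528.00/5424.00 = 41.03 mm; y_c = 166960.00/5424.00 = 30.78 mm.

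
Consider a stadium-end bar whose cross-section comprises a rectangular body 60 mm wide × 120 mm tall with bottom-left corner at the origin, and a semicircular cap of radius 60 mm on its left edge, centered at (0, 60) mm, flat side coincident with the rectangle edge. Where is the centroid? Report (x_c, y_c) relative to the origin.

x_c = 5.60 mm, y_c = 60.00 mm

Part | A | x̄ᵢ | ȳᵢ | A·x̄ᵢ | A·ȳᵢ
rectangular body | 7200.00 | 30.00 | 60.00 | 216000.00 | 432000.00
semicircular end | 5654.87 | -25.46 | 60.00 | -144000.00 | 339292.01
Σ | 12854.87 |  |  | 72000.00 | 771292.01
x_c = 72000.00 / 12854.87 = 5.60 mm
y_c = 771292.01 / 12854.87 = 60.00 mm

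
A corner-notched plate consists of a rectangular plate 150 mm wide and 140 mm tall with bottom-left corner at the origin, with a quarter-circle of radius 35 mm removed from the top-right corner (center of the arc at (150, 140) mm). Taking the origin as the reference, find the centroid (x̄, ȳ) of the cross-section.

x̄ = 72.11 mm, ȳ = 67.35 mm

plate: A = 150 × 140 = 21000.00, centroid at (75.00, 70.00).
removed quarter-circle: A = −¼π·35² = -962.11, centroid at (135.15, 125.15).
ΣA = 20037.89 mm²
ΣAx̄ = (21000.00)(75.00) + (-962.11)(135.15) = 1444974.75 mm³
ΣAȳ = (21000.00)(70.00) + (-962.11)(125.15) = 1349595.88 mm³
x̄ = 1444974.75 / 20037.89 = 72.11 mm
ȳ = 1349595.88 / 20037.89 = 67.35 mm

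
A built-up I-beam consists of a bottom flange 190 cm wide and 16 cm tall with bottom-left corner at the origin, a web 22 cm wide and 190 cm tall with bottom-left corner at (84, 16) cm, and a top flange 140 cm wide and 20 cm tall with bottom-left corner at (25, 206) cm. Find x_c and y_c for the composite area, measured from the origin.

Part | A | x̄ᵢ | ȳᵢ | A·x̄ᵢ | A·ȳᵢ
bottom flange | 3040.00 | 95.00 | 8.00 | 288800.00 | 24320.00
web | 4180.00 | 95.00 | 111.00 | 397100.00 | 463980.00
top flange | 2800.00 | 95.00 | 216.00 | 266000.00 | 604800.00
Σ | 10020.00 |  |  | 951900.00 | 1093100.00
x_c = 951900.00 / 10020.00 = 95.00 cm
y_c = 1093100.00 / 10020.00 = 109.09 cm

x_c = 95.00 cm, y_c = 109.09 cm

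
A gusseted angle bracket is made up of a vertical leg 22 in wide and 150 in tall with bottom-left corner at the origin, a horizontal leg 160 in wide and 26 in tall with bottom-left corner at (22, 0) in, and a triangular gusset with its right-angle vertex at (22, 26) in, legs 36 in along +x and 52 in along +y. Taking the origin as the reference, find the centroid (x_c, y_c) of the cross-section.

x_c = 58.65 in, y_c = 40.75 in

Part | A | x̄ᵢ | ȳᵢ | A·x̄ᵢ | A·ȳᵢ
vertical leg | 3300.00 | 11.00 | 75.00 | 36300.00 | 247500.00
horizontal leg | 4160.00 | 102.00 | 13.00 | 424320.00 | 54080.00
gusset | 936.00 | 34.00 | 43.33 | 31824.00 | 40560.00
Σ | 8396.00 |  |  | 492444.00 | 342140.00
x_c = 492444.00 / 8396.00 = 58.65 in
y_c = 342140.00 / 8396.00 = 40.75 in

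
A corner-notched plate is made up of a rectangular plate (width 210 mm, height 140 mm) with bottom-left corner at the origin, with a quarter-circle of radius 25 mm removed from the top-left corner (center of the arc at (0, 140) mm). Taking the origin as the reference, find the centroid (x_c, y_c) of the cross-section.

Part | A | x̄ᵢ | ȳᵢ | A·x̄ᵢ | A·ȳᵢ
plate | 29400.00 | 105.00 | 70.00 | 3087000.00 | 2058000.00
removed quarter-circle | -490.87 | 10.61 | 129.39 | -5208.33 | -63514.01
Σ | 28909.13 |  |  | 3081791.67 | 1994485.99
x_c = 3081791.67 / 28909.13 = 106.60 mm
y_c = 1994485.99 / 28909.13 = 68.99 mm

x_c = 106.60 mm, y_c = 68.99 mm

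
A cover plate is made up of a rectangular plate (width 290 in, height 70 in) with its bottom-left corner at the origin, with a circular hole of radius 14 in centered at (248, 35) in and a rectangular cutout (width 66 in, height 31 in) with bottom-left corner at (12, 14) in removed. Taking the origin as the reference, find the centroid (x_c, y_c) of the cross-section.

x_c = 153.00 in, y_c = 35.64 in

plate: A = 290 × 70 = 20300.00, centroid at (145.00, 35.00).
hole 1: A = −π·14² = -615.75, centroid at (248.00, 35.00).
hole 2: A = −(66 × 31) = -2046.00, centroid at (45.00, 29.50).
ΣA = 17638.25 in², ΣAx_c = 2698723.46 in³, ΣAy_c = 628591.67 in³.
x_c = 2698723.46/17638.25 = 153.00 in; y_c = 628591.67/17638.25 = 35.64 in.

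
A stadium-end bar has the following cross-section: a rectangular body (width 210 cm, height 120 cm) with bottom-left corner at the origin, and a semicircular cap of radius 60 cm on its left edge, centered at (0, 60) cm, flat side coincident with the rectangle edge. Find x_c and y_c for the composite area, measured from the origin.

x_c = 81.09 cm, y_c = 60.00 cm

rectangular body: A = 210 × 120 = 25200.00, centroid at (105.00, 60.00).
semicircular end: A = ½π·60² = 5654.87, centroid at (-25.46, 60.00).
ΣA = 30854.87 cm²
ΣAx_c = (25200.00)(105.00) + (5654.87)(-25.46) = 2502000.00 cm³
ΣAy_c = (25200.00)(60.00) + (5654.87)(60.00) = 1851292.01 cm³
x_c = 2502000.00 / 30854.87 = 81.09 cm
y_c = 1851292.01 / 30854.87 = 60.00 cm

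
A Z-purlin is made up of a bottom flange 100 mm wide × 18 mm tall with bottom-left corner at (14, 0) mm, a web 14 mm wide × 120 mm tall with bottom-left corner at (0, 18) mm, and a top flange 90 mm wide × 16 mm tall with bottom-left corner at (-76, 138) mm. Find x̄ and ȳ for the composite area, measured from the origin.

x̄ = 16.73 mm, ȳ = 72.66 mm

Part | A | x̄ᵢ | ȳᵢ | A·x̄ᵢ | A·ȳᵢ
bottom flange | 1800.00 | 64.00 | 9.00 | 115200.00 | 16200.00
web | 1680.00 | 7.00 | 78.00 | 11760.00 | 131040.00
top flange | 1440.00 | -31.00 | 146.00 | -44640.00 | 210240.00
Σ | 4920.00 |  |  | 82320.00 | 357480.00
x̄ = 82320.00 / 4920.00 = 16.73 mm
ȳ = 357480.00 / 4920.00 = 72.66 mm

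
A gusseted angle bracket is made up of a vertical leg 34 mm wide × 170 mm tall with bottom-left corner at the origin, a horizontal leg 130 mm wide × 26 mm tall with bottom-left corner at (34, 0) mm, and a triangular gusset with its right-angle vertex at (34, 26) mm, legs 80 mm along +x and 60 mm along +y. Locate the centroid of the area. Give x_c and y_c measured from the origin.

vertical leg: A = 34 × 170 = 5780.00, centroid at (17.00, 85.00).
horizontal leg: A = 130 × 26 = 3380.00, centroid at (99.00, 13.00).
gusset: A = ½·80·60 = 2400.00, centroid at (60.67, 46.00).
ΣA = 11560.00 mm², ΣAx_c = 578480.00 mm³, ΣAy_c = 645640.00 mm³.
x_c = 578480.00/11560.00 = 50.04 mm; y_c = 645640.00/11560.00 = 55.85 mm.

x_c = 50.04 mm, y_c = 55.85 mm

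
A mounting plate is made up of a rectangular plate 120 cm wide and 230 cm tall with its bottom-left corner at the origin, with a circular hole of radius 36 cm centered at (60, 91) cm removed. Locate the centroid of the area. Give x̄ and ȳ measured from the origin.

plate: A = 120 × 230 = 27600.00, centroid at (60.00, 115.00).
hole: A = −π·36² = -4071.50, centroid at (60.00, 91.00).
ΣA = 23528.50 cm²
ΣAx̄ = (27600.00)(60.00) + (-4071.50)(60.00) = 1411709.76 cm³
ΣAȳ = (27600.00)(115.00) + (-4071.50)(91.00) = 2803493.13 cm³
x̄ = 1411709.76 / 23528.50 = 60.00 cm
ȳ = 2803493.13 / 23528.50 = 119.15 cm

x̄ = 60.00 cm, ȳ = 119.15 cm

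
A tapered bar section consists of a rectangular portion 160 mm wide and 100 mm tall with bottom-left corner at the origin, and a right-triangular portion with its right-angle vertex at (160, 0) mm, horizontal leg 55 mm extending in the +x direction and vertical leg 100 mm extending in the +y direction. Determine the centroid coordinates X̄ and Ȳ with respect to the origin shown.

X̄ = 94.42 mm, Ȳ = 47.56 mm

rectangular portion: A = 160 × 100 = 16000.00, centroid at (80.00, 50.00).
triangular portion: A = ½·55·100 = 2750.00, centroid at (178.33, 33.33).
ΣA = 18750.00 mm², ΣAX̄ = 1770416.67 mm³, ΣAȲ = 891666.67 mm³.
X̄ = 1770416.67/18750.00 = 94.42 mm; Ȳ = 891666.67/18750.00 = 47.56 mm.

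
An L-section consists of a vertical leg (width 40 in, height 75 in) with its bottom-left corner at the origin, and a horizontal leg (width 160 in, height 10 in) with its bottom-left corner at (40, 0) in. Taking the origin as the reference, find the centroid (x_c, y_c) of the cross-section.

vertical leg: A = 40 × 75 = 3000.00, centroid at (20.00, 37.50).
horizontal leg: A = 160 × 10 = 1600.00, centroid at (120.00, 5.00).
ΣA = 4600.00 in²
ΣAx_c = (3000.00)(20.00) + (1600.00)(120.00) = 252000.00 in³
ΣAy_c = (3000.00)(37.50) + (1600.00)(5.00) = 120500.00 in³
x_c = 252000.00 / 4600.00 = 54.78 in
y_c = 120500.00 / 4600.00 = 26.20 in

x_c = 54.78 in, y_c = 26.20 in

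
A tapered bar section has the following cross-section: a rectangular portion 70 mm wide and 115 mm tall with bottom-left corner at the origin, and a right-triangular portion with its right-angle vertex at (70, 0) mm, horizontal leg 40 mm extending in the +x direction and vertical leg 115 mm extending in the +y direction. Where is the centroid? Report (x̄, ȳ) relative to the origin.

x̄ = 45.74 mm, ȳ = 53.24 mm

Part | A | x̄ᵢ | ȳᵢ | A·x̄ᵢ | A·ȳᵢ
rectangular portion | 8050.00 | 35.00 | 57.50 | 281750.00 | 462875.00
triangular portion | 2300.00 | 83.33 | 38.33 | 191666.67 | 88166.67
Σ | 10350.00 |  |  | 473416.67 | 551041.67
x̄ = 473416.67 / 10350.00 = 45.74 mm
ȳ = 551041.67 / 10350.00 = 53.24 mm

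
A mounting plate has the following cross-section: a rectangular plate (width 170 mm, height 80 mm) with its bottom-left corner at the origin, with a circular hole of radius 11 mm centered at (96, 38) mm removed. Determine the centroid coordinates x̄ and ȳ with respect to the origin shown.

x̄ = 84.68 mm, ȳ = 40.06 mm

Part | A | x̄ᵢ | ȳᵢ | A·x̄ᵢ | A·ȳᵢ
plate | 13600.00 | 85.00 | 40.00 | 1156000.00 | 544000.00
hole | -380.13 | 96.00 | 38.00 | -36492.74 | -14445.04
Σ | 13219.87 |  |  | 1119507.26 | 529554.96
x̄ = 1119507.26 / 13219.87 = 84.68 mm
ȳ = 529554.96 / 13219.87 = 40.06 mm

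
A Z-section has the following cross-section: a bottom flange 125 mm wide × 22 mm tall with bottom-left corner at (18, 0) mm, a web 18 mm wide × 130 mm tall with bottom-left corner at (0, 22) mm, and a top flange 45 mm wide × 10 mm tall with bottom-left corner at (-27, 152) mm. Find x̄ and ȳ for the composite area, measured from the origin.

Part | A | x̄ᵢ | ȳᵢ | A·x̄ᵢ | A·ȳᵢ
bottom flange | 2750.00 | 80.50 | 11.00 | 221375.00 | 30250.00
web | 2340.00 | 9.00 | 87.00 | 21060.00 | 203580.00
top flange | 450.00 | -4.50 | 157.00 | -2025.00 | 70650.00
Σ | 5540.00 |  |  | 240410.00 | 304480.00
x̄ = 240410.00 / 5540.00 = 43.40 mm
ȳ = 304480.00 / 5540.00 = 54.96 mm

x̄ = 43.40 mm, ȳ = 54.96 mm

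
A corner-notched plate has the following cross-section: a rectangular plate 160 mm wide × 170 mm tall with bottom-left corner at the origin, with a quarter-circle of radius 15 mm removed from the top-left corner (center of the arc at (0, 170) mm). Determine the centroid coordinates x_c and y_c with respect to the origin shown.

x_c = 80.48 mm, y_c = 84.49 mm

Part | A | x̄ᵢ | ȳᵢ | A·x̄ᵢ | A·ȳᵢ
plate | 27200.00 | 80.00 | 85.00 | 2176000.00 | 2312000.00
removed quarter-circle | -176.71 | 6.37 | 163.63 | -1125.00 | -28916.48
Σ | 27023.29 |  |  | 2174875.00 | 2283083.52
x_c = 2174875.00 / 27023.29 = 80.48 mm
y_c = 2283083.52 / 27023.29 = 84.49 mm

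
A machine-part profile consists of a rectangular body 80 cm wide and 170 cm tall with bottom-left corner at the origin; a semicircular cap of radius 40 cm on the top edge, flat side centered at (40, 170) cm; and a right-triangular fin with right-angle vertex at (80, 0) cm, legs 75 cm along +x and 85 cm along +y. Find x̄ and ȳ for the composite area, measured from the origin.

x̄ = 50.73 cm, ȳ = 88.92 cm

rectangular body: A = 80 × 170 = 13600.00, centroid at (40.00, 85.00).
semicircular top: A = ½π·40² = 2513.27, centroid at (40.00, 186.98).
triangular fin: A = ½·75·85 = 3187.50, centroid at (105.00, 28.33).
ΣA = 19300.77 cm², ΣAx̄ = 979218.46 cm³, ΣAȳ = 1716235.77 cm³.
x̄ = 979218.46/19300.77 = 50.73 cm; ȳ = 1716235.77/19300.77 = 88.92 cm.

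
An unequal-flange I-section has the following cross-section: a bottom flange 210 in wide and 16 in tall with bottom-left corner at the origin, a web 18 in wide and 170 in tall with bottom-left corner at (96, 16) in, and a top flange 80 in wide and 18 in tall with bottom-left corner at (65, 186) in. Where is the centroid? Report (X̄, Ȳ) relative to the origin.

Part | A | x̄ᵢ | ȳᵢ | A·x̄ᵢ | A·ȳᵢ
bottom flange | 3360.00 | 105.00 | 8.00 | 352800.00 | 26880.00
web | 3060.00 | 105.00 | 101.00 | 321300.00 | 309060.00
top flange | 1440.00 | 105.00 | 195.00 | 151200.00 | 280800.00
Σ | 7860.00 |  |  | 825300.00 | 616740.00
X̄ = 825300.00 / 7860.00 = 105.00 in
Ȳ = 616740.00 / 7860.00 = 78.47 in

X̄ = 105.00 in, Ȳ = 78.47 in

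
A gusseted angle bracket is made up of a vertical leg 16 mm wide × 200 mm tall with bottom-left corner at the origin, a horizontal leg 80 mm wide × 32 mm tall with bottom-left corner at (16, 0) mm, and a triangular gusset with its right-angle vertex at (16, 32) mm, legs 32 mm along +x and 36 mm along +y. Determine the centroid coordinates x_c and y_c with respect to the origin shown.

x_c = 29.09 mm, y_c = 60.97 mm

vertical leg: A = 16 × 200 = 3200.00, centroid at (8.00, 100.00).
horizontal leg: A = 80 × 32 = 2560.00, centroid at (56.00, 16.00).
gusset: A = ½·32·36 = 576.00, centroid at (26.67, 44.00).
ΣA = 6336.00 mm²
ΣAx_c = (3200.00)(8.00) + (2560.00)(56.00) + (576.00)(26.67) = 184320.00 mm³
ΣAy_c = (3200.00)(100.00) + (2560.00)(16.00) + (576.00)(44.00) = 386304.00 mm³
x_c = 184320.00 / 6336.00 = 29.09 mm
y_c = 386304.00 / 6336.00 = 60.97 mm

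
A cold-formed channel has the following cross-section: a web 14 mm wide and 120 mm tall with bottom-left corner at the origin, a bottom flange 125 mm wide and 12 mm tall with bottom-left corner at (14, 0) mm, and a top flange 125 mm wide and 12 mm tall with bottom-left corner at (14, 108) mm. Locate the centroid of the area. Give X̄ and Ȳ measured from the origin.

X̄ = 51.55 mm, Ȳ = 60.00 mm

web: A = 14 × 120 = 1680.00, centroid at (7.00, 60.00).
bottom flange: A = 125 × 12 = 1500.00, centroid at (76.50, 6.00).
top flange: A = 125 × 12 = 1500.00, centroid at (76.50, 114.00).
ΣA = 4680.00 mm², ΣAX̄ = 241260.00 mm³, ΣAȲ = 280800.00 mm³.
X̄ = 241260.00/4680.00 = 51.55 mm; Ȳ = 280800.00/4680.00 = 60.00 mm.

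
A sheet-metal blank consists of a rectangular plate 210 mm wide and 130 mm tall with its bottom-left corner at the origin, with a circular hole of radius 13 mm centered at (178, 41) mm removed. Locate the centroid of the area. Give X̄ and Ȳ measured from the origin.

X̄ = 103.55 mm, Ȳ = 65.48 mm

plate: A = 210 × 130 = 27300.00, centroid at (105.00, 65.00).
hole: A = −π·13² = -530.93, centroid at (178.00, 41.00).
ΣA = 26769.07 mm²
ΣAX̄ = (27300.00)(105.00) + (-530.93)(178.00) = 2771994.61 mm³
ΣAȲ = (27300.00)(65.00) + (-530.93)(41.00) = 1752731.90 mm³
X̄ = 2771994.61 / 26769.07 = 103.55 mm
Ȳ = 1752731.90 / 26769.07 = 65.48 mm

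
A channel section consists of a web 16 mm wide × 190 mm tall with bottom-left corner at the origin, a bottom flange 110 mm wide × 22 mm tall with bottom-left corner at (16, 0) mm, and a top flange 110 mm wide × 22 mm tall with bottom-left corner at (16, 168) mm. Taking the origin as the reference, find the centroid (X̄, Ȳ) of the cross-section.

X̄ = 46.70 mm, Ȳ = 95.00 mm

web: A = 16 × 190 = 3040.00, centroid at (8.00, 95.00).
bottom flange: A = 110 × 22 = 2420.00, centroid at (71.00, 11.00).
top flange: A = 110 × 22 = 2420.00, centroid at (71.00, 179.00).
ΣA = 7880.00 mm²
ΣAX̄ = (3040.00)(8.00) + (2420.00)(71.00) + (2420.00)(71.00) = 367960.00 mm³
ΣAȲ = (3040.00)(95.00) + (2420.00)(11.00) + (2420.00)(179.00) = 748600.00 mm³
X̄ = 367960.00 / 7880.00 = 46.70 mm
Ȳ = 748600.00 / 7880.00 = 95.00 mm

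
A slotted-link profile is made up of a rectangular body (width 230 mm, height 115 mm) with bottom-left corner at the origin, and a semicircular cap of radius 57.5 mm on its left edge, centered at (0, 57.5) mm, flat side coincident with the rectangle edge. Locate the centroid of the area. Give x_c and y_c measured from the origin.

x_c = 92.12 mm, y_c = 57.50 mm

Part | A | x̄ᵢ | ȳᵢ | A·x̄ᵢ | A·ȳᵢ
rectangular body | 26450.00 | 115.00 | 57.50 | 3041750.00 | 1520875.00
semicircular end | 5193.45 | -24.40 | 57.50 | -126739.58 | 298623.11
Σ | 31643.45 |  |  | 2915010.42 | 1819498.11
x_c = 2915010.42 / 31643.45 = 92.12 mm
y_c = 1819498.11 / 31643.45 = 57.50 mm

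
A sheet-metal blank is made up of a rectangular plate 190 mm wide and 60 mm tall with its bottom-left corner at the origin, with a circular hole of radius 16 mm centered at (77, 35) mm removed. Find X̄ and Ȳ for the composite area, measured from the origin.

plate: A = 190 × 60 = 11400.00, centroid at (95.00, 30.00).
hole: A = −π·16² = -804.25, centroid at (77.00, 35.00).
ΣA = 10595.75 mm²
ΣAX̄ = (11400.00)(95.00) + (-804.25)(77.00) = 1021072.93 mm³
ΣAȲ = (11400.00)(30.00) + (-804.25)(35.00) = 313851.33 mm³
X̄ = 1021072.93 / 10595.75 = 96.37 mm
Ȳ = 313851.33 / 10595.75 = 29.62 mm

X̄ = 96.37 mm, Ȳ = 29.62 mm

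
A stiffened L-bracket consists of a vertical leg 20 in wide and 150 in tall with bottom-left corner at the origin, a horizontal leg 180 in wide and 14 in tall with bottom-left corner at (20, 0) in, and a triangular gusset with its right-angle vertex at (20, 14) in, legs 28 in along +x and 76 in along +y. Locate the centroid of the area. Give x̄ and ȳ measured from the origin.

vertical leg: A = 20 × 150 = 3000.00, centroid at (10.00, 75.00).
horizontal leg: A = 180 × 14 = 2520.00, centroid at (110.00, 7.00).
gusset: A = ½·28·76 = 1064.00, centroid at (29.33, 39.33).
ΣA = 6584.00 in², ΣAx̄ = 338410.67 in³, ΣAȳ = 284490.67 in³.
x̄ = 338410.67/6584.00 = 51.40 in; ȳ = 284490.67/6584.00 = 43.21 in.

x̄ = 51.40 in, ȳ = 43.21 in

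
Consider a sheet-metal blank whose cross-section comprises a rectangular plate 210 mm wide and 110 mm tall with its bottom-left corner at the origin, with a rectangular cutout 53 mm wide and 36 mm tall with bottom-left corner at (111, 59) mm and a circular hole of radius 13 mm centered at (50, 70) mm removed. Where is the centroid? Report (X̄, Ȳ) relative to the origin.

Part | A | x̄ᵢ | ȳᵢ | A·x̄ᵢ | A·ȳᵢ
plate | 23100.00 | 105.00 | 55.00 | 2425500.00 | 1270500.00
hole 1 | -1908.00 | 137.50 | 77.00 | -262350.00 | -146916.00
hole 2 | -530.93 | 50.00 | 70.00 | -26546.46 | -37165.04
Σ | 20661.07 |  |  | 2136603.54 | 1086418.96
X̄ = 2136603.54 / 20661.07 = 103.41 mm
Ȳ = 1086418.96 / 20661.07 = 52.58 mm

X̄ = 103.41 mm, Ȳ = 52.58 mm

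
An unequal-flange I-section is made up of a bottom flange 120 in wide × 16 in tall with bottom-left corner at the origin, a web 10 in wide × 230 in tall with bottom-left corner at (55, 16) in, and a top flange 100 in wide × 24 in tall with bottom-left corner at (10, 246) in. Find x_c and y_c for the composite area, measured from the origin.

x_c = 60.00 in, y_c = 141.37 in

bottom flange: A = 120 × 16 = 1920.00, centroid at (60.00, 8.00).
web: A = 10 × 230 = 2300.00, centroid at (60.00, 131.00).
top flange: A = 100 × 24 = 2400.00, centroid at (60.00, 258.00).
ΣA = 6620.00 in²
ΣAx_c = (1920.00)(60.00) + (2300.00)(60.00) + (2400.00)(60.00) = 397200.00 in³
ΣAy_c = (1920.00)(8.00) + (2300.00)(131.00) + (2400.00)(258.00) = 935860.00 in³
x_c = 397200.00 / 6620.00 = 60.00 in
y_c = 935860.00 / 6620.00 = 141.37 in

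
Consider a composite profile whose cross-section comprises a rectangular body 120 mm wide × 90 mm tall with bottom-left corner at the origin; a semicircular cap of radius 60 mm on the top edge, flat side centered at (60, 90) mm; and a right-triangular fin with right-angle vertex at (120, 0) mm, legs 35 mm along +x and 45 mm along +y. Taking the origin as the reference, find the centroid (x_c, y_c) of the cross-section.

rectangular body: A = 120 × 90 = 10800.00, centroid at (60.00, 45.00).
semicircular top: A = ½π·60² = 5654.87, centroid at (60.00, 115.46).
triangular fin: A = ½·35·45 = 787.50, centroid at (131.67, 15.00).
ΣA = 17242.37 mm²
ΣAx_c = (10800.00)(60.00) + (5654.87)(60.00) + (787.50)(131.67) = 1090979.51 mm³
ΣAy_c = (10800.00)(45.00) + (5654.87)(115.46) + (787.50)(15.00) = 1150750.51 mm³
x_c = 1090979.51 / 17242.37 = 63.27 mm
y_c = 1150750.51 / 17242.37 = 66.74 mm

x_c = 63.27 mm, y_c = 66.74 mm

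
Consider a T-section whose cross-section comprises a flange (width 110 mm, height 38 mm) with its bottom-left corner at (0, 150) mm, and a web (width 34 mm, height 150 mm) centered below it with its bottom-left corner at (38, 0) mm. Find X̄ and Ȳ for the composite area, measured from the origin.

X̄ = 55.00 mm, Ȳ = 117.34 mm

web: A = 34 × 150 = 5100.00, centroid at (55.00, 75.00).
flange: A = 110 × 38 = 4180.00, centroid at (55.00, 169.00).
ΣA = 9280.00 mm², ΣAX̄ = 510400.00 mm³, ΣAȲ = 1088920.00 mm³.
X̄ = 510400.00/9280.00 = 55.00 mm; Ȳ = 1088920.00/9280.00 = 117.34 mm.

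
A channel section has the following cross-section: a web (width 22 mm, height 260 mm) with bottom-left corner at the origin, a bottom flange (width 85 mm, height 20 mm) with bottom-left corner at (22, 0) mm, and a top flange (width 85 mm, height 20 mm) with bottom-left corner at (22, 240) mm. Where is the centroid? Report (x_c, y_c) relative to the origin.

x_c = 30.95 mm, y_c = 130.00 mm

Part | A | x̄ᵢ | ȳᵢ | A·x̄ᵢ | A·ȳᵢ
web | 5720.00 | 11.00 | 130.00 | 62920.00 | 743600.00
bottom flange | 1700.00 | 64.50 | 10.00 | 109650.00 | 17000.00
top flange | 1700.00 | 64.50 | 250.00 | 109650.00 | 425000.00
Σ | 9120.00 |  |  | 282220.00 | 1185600.00
x_c = 282220.00 / 9120.00 = 30.95 mm
y_c = 1185600.00 / 9120.00 = 130.00 mm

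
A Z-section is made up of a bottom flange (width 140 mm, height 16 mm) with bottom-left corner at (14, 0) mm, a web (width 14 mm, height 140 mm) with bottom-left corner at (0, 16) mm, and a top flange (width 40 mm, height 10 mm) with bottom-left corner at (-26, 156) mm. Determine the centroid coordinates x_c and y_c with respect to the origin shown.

Part | A | x̄ᵢ | ȳᵢ | A·x̄ᵢ | A·ȳᵢ
bottom flange | 2240.00 | 84.00 | 8.00 | 188160.00 | 17920.00
web | 1960.00 | 7.00 | 86.00 | 13720.00 | 168560.00
top flange | 400.00 | -6.00 | 161.00 | -2400.00 | 64400.00
Σ | 4600.00 |  |  | 199480.00 | 250880.00
x_c = 199480.00 / 4600.00 = 43.37 mm
y_c = 250880.00 / 4600.00 = 54.54 mm

x_c = 43.37 mm, y_c = 54.54 mm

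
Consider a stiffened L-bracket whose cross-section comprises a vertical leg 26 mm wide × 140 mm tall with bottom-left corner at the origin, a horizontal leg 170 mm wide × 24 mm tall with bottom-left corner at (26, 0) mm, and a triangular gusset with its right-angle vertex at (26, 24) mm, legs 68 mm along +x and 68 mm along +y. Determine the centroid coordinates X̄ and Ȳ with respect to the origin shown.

X̄ = 61.08 mm, Ȳ = 41.03 mm

vertical leg: A = 26 × 140 = 3640.00, centroid at (13.00, 70.00).
horizontal leg: A = 170 × 24 = 4080.00, centroid at (111.00, 12.00).
gusset: A = ½·68·68 = 2312.00, centroid at (48.67, 46.67).
ΣA = 10032.00 mm²
ΣAX̄ = (3640.00)(13.00) + (4080.00)(111.00) + (2312.00)(48.67) = 612717.33 mm³
ΣAȲ = (3640.00)(70.00) + (4080.00)(12.00) + (2312.00)(46.67) = 411653.33 mm³
X̄ = 612717.33 / 10032.00 = 61.08 mm
Ȳ = 411653.33 / 10032.00 = 41.03 mm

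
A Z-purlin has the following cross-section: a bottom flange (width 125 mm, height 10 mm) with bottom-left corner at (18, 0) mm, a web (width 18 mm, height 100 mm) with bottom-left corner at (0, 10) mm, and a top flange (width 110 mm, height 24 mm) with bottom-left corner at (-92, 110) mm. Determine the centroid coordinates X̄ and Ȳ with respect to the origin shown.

X̄ = 3.36 mm, Ȳ = 76.68 mm

Part | A | x̄ᵢ | ȳᵢ | A·x̄ᵢ | A·ȳᵢ
bottom flange | 1250.00 | 80.50 | 5.00 | 100625.00 | 6250.00
web | 1800.00 | 9.00 | 60.00 | 16200.00 | 108000.00
top flange | 2640.00 | -37.00 | 122.00 | -97680.00 | 322080.00
Σ | 5690.00 |  |  | 19145.00 | 436330.00
X̄ = 19145.00 / 5690.00 = 3.36 mm
Ȳ = 436330.00 / 5690.00 = 76.68 mm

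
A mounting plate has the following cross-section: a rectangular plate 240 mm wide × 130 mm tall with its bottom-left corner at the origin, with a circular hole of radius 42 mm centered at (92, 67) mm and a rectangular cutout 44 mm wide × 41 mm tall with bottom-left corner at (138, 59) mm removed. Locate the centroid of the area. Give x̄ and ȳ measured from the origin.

plate: A = 240 × 130 = 31200.00, centroid at (120.00, 65.00).
hole 1: A = −π·42² = -5541.77, centroid at (92.00, 67.00).
hole 2: A = −(44 × 41) = -1804.00, centroid at (160.00, 79.50).
ΣA = 23854.23 mm², ΣAx̄ = 2945517.21 mm³, ΣAȳ = 1513283.45 mm³.
x̄ = 2945517.21/23854.23 = 123.48 mm; ȳ = 1513283.45/23854.23 = 63.44 mm.

x̄ = 123.48 mm, ȳ = 63.44 mm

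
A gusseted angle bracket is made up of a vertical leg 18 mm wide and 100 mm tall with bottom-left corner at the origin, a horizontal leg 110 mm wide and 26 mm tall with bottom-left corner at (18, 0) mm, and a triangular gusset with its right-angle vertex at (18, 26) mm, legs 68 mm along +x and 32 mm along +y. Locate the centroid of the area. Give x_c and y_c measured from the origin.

x_c = 46.84 mm, y_c = 29.07 mm

Part | A | x̄ᵢ | ȳᵢ | A·x̄ᵢ | A·ȳᵢ
vertical leg | 1800.00 | 9.00 | 50.00 | 16200.00 | 90000.00
horizontal leg | 2860.00 | 73.00 | 13.00 | 208780.00 | 37180.00
gusset | 1088.00 | 40.67 | 36.67 | 44245.33 | 39893.33
Σ | 5748.00 |  |  | 269225.33 | 167073.33
x_c = 269225.33 / 5748.00 = 46.84 mm
y_c = 167073.33 / 5748.00 = 29.07 mm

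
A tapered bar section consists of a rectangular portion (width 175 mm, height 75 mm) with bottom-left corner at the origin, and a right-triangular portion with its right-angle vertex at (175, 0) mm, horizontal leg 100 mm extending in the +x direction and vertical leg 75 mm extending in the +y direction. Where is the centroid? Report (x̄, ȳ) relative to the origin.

x̄ = 114.35 mm, ȳ = 34.72 mm

rectangular portion: A = 175 × 75 = 13125.00, centroid at (87.50, 37.50).
triangular portion: A = ½·100·75 = 3750.00, centroid at (208.33, 25.00).
ΣA = 16875.00 mm²
ΣAx̄ = (13125.00)(87.50) + (3750.00)(208.33) = 1929687.50 mm³
ΣAȳ = (13125.00)(37.50) + (3750.00)(25.00) = 585937.50 mm³
x̄ = 1929687.50 / 16875.00 = 114.35 mm
ȳ = 585937.50 / 16875.00 = 34.72 mm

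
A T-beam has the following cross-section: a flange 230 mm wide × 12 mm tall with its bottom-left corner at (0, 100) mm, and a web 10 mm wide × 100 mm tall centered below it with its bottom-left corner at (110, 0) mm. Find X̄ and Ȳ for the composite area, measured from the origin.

X̄ = 115.00 mm, Ȳ = 91.11 mm

web: A = 10 × 100 = 1000.00, centroid at (115.00, 50.00).
flange: A = 230 × 12 = 2760.00, centroid at (115.00, 106.00).
ΣA = 3760.00 mm²
ΣAX̄ = (1000.00)(115.00) + (2760.00)(115.00) = 432400.00 mm³
ΣAȲ = (1000.00)(50.00) + (2760.00)(106.00) = 342560.00 mm³
X̄ = 432400.00 / 3760.00 = 115.00 mm
Ȳ = 342560.00 / 3760.00 = 91.11 mm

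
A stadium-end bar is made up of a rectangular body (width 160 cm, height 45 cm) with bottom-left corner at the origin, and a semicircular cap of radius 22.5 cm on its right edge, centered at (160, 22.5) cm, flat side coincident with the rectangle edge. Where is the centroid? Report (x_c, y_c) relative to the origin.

rectangular body: A = 160 × 45 = 7200.00, centroid at (80.00, 22.50).
semicircular end: A = ½π·22.5² = 795.22, centroid at (169.55, 22.50).
ΣA = 7995.22 cm²
ΣAx_c = (7200.00)(80.00) + (795.22)(169.55) = 710828.25 cm³
ΣAy_c = (7200.00)(22.50) + (795.22)(22.50) = 179892.35 cm³
x_c = 710828.25 / 7995.22 = 88.91 cm
y_c = 179892.35 / 7995.22 = 22.50 cm

x_c = 88.91 cm, y_c = 22.50 cm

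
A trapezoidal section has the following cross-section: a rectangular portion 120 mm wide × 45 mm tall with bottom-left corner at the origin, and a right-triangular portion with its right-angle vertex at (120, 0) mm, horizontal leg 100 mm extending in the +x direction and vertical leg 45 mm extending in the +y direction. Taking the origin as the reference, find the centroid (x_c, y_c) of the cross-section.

rectangular portion: A = 120 × 45 = 5400.00, centroid at (60.00, 22.50).
triangular portion: A = ½·100·45 = 2250.00, centroid at (153.33, 15.00).
ΣA = 7650.00 mm²
ΣAx_c = (5400.00)(60.00) + (2250.00)(153.33) = 669000.00 mm³
ΣAy_c = (5400.00)(22.50) + (2250.00)(15.00) = 155250.00 mm³
x_c = 669000.00 / 7650.00 = 87.45 mm
y_c = 155250.00 / 7650.00 = 20.29 mm

x_c = 87.45 mm, y_c = 20.29 mm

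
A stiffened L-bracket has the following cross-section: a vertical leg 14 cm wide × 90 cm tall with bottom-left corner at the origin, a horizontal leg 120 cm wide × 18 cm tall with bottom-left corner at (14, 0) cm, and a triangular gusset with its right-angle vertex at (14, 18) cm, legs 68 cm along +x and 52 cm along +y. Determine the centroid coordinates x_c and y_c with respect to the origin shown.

vertical leg: A = 14 × 90 = 1260.00, centroid at (7.00, 45.00).
horizontal leg: A = 120 × 18 = 2160.00, centroid at (74.00, 9.00).
gusset: A = ½·68·52 = 1768.00, centroid at (36.67, 35.33).
ΣA = 5188.00 cm², ΣAx_c = 233486.67 cm³, ΣAy_c = 138609.33 cm³.
x_c = 233486.67/5188.00 = 45.01 cm; y_c = 138609.33/5188.00 = 26.72 cm.

x_c = 45.01 cm, y_c = 26.72 cm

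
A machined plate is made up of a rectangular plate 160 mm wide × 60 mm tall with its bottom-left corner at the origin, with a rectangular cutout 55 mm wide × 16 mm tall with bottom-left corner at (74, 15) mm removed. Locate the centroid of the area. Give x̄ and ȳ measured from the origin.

x̄ = 77.83 mm, ȳ = 30.71 mm

plate: A = 160 × 60 = 9600.00, centroid at (80.00, 30.00).
hole: A = −(55 × 16) = -880.00, centroid at (101.50, 23.00).
ΣA = 8720.00 mm², ΣAx̄ = 678680.00 mm³, ΣAȳ = 267760.00 mm³.
x̄ = 678680.00/8720.00 = 77.83 mm; ȳ = 267760.00/8720.00 = 30.71 mm.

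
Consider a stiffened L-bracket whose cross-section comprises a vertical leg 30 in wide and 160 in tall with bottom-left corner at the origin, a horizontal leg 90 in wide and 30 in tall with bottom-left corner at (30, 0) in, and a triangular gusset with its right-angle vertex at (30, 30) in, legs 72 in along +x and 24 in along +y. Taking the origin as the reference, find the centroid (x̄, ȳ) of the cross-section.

vertical leg: A = 30 × 160 = 4800.00, centroid at (15.00, 80.00).
horizontal leg: A = 90 × 30 = 2700.00, centroid at (75.00, 15.00).
gusset: A = ½·72·24 = 864.00, centroid at (54.00, 38.00).
ΣA = 8364.00 in²
ΣAx̄ = (4800.00)(15.00) + (2700.00)(75.00) + (864.00)(54.00) = 321156.00 in³
ΣAȳ = (4800.00)(80.00) + (2700.00)(15.00) + (864.00)(38.00) = 457332.00 in³
x̄ = 321156.00 / 8364.00 = 38.40 in
ȳ = 457332.00 / 8364.00 = 54.68 in

x̄ = 38.40 in, ȳ = 54.68 in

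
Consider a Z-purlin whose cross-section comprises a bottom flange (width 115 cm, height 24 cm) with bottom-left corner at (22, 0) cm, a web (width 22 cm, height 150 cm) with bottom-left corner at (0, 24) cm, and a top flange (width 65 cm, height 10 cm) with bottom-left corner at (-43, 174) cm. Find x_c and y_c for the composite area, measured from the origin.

Part | A | x̄ᵢ | ȳᵢ | A·x̄ᵢ | A·ȳᵢ
bottom flange | 2760.00 | 79.50 | 12.00 | 219420.00 | 33120.00
web | 3300.00 | 11.00 | 99.00 | 36300.00 | 326700.00
top flange | 650.00 | -10.50 | 179.00 | -6825.00 | 116350.00
Σ | 6710.00 |  |  | 248895.00 | 476170.00
x_c = 248895.00 / 6710.00 = 37.09 cm
y_c = 476170.00 / 6710.00 = 70.96 cm

x_c = 37.09 cm, y_c = 70.96 cm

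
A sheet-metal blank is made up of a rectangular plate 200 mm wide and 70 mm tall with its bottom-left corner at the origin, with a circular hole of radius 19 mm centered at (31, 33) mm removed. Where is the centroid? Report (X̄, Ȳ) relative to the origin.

plate: A = 200 × 70 = 14000.00, centroid at (100.00, 35.00).
hole: A = −π·19² = -1134.11, centroid at (31.00, 33.00).
ΣA = 12865.89 mm², ΣAX̄ = 1364842.44 mm³, ΣAȲ = 452574.21 mm³.
X̄ = 1364842.44/12865.89 = 106.08 mm; Ȳ = 452574.21/12865.89 = 35.18 mm.

X̄ = 106.08 mm, Ȳ = 35.18 mm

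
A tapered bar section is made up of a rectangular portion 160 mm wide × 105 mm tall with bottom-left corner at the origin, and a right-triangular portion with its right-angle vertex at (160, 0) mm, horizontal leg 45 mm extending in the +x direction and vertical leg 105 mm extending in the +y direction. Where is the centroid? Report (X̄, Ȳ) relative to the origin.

X̄ = 91.71 mm, Ȳ = 50.34 mm

rectangular portion: A = 160 × 105 = 16800.00, centroid at (80.00, 52.50).
triangular portion: A = ½·45·105 = 2362.50, centroid at (175.00, 35.00).
ΣA = 19162.50 mm², ΣAX̄ = 1757437.50 mm³, ΣAȲ = 964687.50 mm³.
X̄ = 1757437.50/19162.50 = 91.71 mm; Ȳ = 964687.50/19162.50 = 50.34 mm.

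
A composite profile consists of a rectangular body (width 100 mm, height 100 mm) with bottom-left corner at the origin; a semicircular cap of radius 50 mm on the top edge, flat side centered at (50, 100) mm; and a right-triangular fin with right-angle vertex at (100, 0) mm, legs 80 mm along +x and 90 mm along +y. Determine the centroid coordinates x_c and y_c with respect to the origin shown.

x_c = 65.75 mm, y_c = 61.85 mm

rectangular body: A = 100 × 100 = 10000.00, centroid at (50.00, 50.00).
semicircular top: A = ½π·50² = 3926.99, centroid at (50.00, 121.22).
triangular fin: A = ½·80·90 = 3600.00, centroid at (126.67, 30.00).
ΣA = 17526.99 mm²
ΣAx_c = (10000.00)(50.00) + (3926.99)(50.00) + (3600.00)(126.67) = 1152349.54 mm³
ΣAy_c = (10000.00)(50.00) + (3926.99)(121.22) + (3600.00)(30.00) = 1084032.42 mm³
x_c = 1152349.54 / 17526.99 = 65.75 mm
y_c = 1084032.42 / 17526.99 = 61.85 mm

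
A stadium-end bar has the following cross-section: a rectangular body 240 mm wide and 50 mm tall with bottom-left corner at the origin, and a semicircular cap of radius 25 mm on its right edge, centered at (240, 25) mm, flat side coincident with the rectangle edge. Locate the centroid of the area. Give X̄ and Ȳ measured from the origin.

Part | A | x̄ᵢ | ȳᵢ | A·x̄ᵢ | A·ȳᵢ
rectangular body | 12000.00 | 120.00 | 25.00 | 1440000.00 | 300000.00
semicircular end | 981.75 | 250.61 | 25.00 | 246036.12 | 24543.69
Σ | 12981.75 |  |  | 1686036.12 | 324543.69
X̄ = 1686036.12 / 12981.75 = 129.88 mm
Ȳ = 324543.69 / 12981.75 = 25.00 mm

X̄ = 129.88 mm, Ȳ = 25.00 mm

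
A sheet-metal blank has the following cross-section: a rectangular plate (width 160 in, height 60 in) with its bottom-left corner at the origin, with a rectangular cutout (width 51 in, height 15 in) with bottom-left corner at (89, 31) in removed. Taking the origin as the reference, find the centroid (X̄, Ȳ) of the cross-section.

X̄ = 77.01 in, Ȳ = 29.26 in

plate: A = 160 × 60 = 9600.00, centroid at (80.00, 30.00).
hole: A = −(51 × 15) = -765.00, centroid at (114.50, 38.50).
ΣA = 8835.00 in²
ΣAX̄ = (9600.00)(80.00) + (-765.00)(114.50) = 680407.50 in³
ΣAȲ = (9600.00)(30.00) + (-765.00)(38.50) = 258547.50 in³
X̄ = 680407.50 / 8835.00 = 77.01 in
Ȳ = 258547.50 / 8835.00 = 29.26 in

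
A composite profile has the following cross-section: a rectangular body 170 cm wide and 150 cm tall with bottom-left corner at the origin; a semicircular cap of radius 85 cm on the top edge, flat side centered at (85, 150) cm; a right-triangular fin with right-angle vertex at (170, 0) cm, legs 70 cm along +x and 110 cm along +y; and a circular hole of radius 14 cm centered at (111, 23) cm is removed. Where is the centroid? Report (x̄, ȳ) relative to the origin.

rectangular body: A = 170 × 150 = 25500.00, centroid at (85.00, 75.00).
semicircular top: A = ½π·85² = 11349.00, centroid at (85.00, 186.08).
triangular fin: A = ½·70·110 = 3850.00, centroid at (193.33, 36.67).
hole: A = −π·14² = -615.75, centroid at (111.00, 23.00).
ΣA = 40083.25 cm², ΣAx̄ = 3808150.14 cm³, ΣAȳ = 4151271.55 cm³.
x̄ = 3808150.14/40083.25 = 95.01 cm; ȳ = 4151271.55/40083.25 = 103.57 cm.

x̄ = 95.01 cm, ȳ = 103.57 cm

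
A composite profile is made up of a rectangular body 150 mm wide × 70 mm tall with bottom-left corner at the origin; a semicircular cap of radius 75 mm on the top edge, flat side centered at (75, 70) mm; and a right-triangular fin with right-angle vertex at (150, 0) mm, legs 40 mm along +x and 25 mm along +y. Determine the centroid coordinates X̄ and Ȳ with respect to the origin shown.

rectangular body: A = 150 × 70 = 10500.00, centroid at (75.00, 35.00).
semicircular top: A = ½π·75² = 8835.73, centroid at (75.00, 101.83).
triangular fin: A = ½·40·25 = 500.00, centroid at (163.33, 8.33).
ΣA = 19835.73 mm²
ΣAX̄ = (10500.00)(75.00) + (8835.73)(75.00) + (500.00)(163.33) = 1531846.37 mm³
ΣAȲ = (10500.00)(35.00) + (8835.73)(101.83) + (500.00)(8.33) = 1271417.72 mm³
X̄ = 1531846.37 / 19835.73 = 77.23 mm
Ȳ = 1271417.72 / 19835.73 = 64.10 mm

X̄ = 77.23 mm, Ȳ = 64.10 mm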